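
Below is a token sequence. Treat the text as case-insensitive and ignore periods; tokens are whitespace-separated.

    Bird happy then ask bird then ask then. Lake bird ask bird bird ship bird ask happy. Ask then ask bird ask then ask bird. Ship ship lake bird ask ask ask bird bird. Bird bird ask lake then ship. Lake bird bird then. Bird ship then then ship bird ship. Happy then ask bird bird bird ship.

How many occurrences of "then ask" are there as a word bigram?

Scanning the 57 overlapping bigram windows for "then ask":
  position 3–4: then ask
  position 6–7: then ask
  position 19–20: then ask
  position 23–24: then ask
  position 53–54: then ask

5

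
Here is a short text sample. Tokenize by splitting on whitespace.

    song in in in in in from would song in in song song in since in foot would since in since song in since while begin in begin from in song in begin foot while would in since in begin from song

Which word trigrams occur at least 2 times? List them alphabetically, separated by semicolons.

Trigram counts meeting the condition (at least 2 times):
  in begin from: 2
  in in in: 3
  in since in: 2
  song in in: 2
  song in since: 2

in begin from; in in in; in since in; song in in; song in since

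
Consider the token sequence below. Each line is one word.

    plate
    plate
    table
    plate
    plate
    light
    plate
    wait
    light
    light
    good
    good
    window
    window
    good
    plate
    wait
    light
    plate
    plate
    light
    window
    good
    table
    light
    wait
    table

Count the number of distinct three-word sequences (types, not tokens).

27 tokens → 25 trigram windows in total.
Repeated trigrams (each contributes count−1 duplicates):
  plate plate light: 2
  plate wait light: 2
2 duplicate windows → 25 − 2 = 23 distinct.

23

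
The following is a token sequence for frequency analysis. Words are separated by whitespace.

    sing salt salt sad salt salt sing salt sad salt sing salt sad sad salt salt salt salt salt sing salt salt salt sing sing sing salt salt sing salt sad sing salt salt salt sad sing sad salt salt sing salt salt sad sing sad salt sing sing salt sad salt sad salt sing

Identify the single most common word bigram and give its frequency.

Bigram frequencies (highest first):
  salt salt: 13
  sing salt: 9
  salt sad: 8
  salt sing: 8
  sad salt: 7
  sing sing: 3
  … (3 more, each ≤ 3)

"salt salt", 13 times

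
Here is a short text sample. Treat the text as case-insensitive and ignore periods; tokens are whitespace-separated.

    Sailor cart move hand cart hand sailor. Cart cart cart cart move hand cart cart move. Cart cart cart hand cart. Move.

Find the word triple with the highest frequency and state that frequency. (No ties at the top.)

Trigram frequencies (highest first):
  cart cart cart: 3
  cart move hand: 2
  move hand cart: 2
  cart cart move: 2
  sailor cart move: 1
  hand cart hand: 1
  … (9 more, each ≤ 1)

"cart cart cart", 3 times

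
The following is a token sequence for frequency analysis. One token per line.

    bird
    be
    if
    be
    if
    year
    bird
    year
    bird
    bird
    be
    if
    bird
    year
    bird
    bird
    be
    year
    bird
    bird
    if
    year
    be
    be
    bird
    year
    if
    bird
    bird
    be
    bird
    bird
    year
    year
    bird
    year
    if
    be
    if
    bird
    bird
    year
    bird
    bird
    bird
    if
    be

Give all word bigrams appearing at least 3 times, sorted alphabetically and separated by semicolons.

be if; bird be; bird bird; bird year; if be; if bird; year bird

Bigram counts meeting the condition (at least 3 times):
  be if: 4
  bird be: 4
  bird bird: 8
  bird year: 6
  if be: 3
  if bird: 3
  year bird: 6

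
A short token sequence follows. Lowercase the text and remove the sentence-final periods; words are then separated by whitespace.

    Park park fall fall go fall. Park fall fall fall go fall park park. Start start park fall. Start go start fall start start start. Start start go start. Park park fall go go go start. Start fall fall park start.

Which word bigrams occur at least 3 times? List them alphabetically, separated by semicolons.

Bigram counts meeting the condition (at least 3 times):
  fall fall: 4
  fall go: 3
  fall park: 3
  go start: 3
  park fall: 4
  park park: 3
  start start: 6

fall fall; fall go; fall park; go start; park fall; park park; start start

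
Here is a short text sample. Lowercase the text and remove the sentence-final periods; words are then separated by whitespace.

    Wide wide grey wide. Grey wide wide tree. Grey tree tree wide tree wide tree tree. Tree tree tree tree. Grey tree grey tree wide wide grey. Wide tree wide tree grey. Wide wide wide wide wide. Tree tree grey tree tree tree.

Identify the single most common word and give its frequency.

"tree", 19 times

Unigram frequencies (highest first):
  tree: 19
  wide: 16
  grey: 8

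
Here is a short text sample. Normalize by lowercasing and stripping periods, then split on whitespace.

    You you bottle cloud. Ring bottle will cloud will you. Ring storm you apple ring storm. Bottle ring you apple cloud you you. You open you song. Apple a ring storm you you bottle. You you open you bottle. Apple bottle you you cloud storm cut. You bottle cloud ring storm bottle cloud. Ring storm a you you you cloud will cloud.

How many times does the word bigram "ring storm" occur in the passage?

Scanning the 61 overlapping bigram windows for "ring storm":
  position 11–12: ring storm
  position 15–16: ring storm
  position 30–31: ring storm
  position 50–51: ring storm
  position 54–55: ring storm

5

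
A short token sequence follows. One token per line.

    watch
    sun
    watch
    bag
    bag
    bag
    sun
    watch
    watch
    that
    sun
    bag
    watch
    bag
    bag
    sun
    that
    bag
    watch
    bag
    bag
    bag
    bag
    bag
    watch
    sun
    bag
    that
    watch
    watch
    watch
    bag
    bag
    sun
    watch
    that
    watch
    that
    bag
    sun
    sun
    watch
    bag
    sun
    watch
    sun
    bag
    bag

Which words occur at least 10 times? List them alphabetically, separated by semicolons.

bag; sun; watch

Unigram counts meeting the condition (at least 10 times):
  bag: 19
  sun: 10
  watch: 14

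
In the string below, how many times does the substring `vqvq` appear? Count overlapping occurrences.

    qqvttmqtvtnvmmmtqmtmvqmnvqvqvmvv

1

Sliding a length-4 window over the 32 characters (29 positions):
  position 25–28: vqvq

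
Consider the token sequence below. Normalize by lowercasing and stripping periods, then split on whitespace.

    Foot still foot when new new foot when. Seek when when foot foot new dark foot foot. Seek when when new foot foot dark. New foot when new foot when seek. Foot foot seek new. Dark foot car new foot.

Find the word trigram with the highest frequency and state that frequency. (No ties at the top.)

Trigram frequencies (highest first):
  new foot when: 3
  foot when new: 2
  foot when seek: 2
  seek when when: 2
  new dark foot: 2
  foot foot seek: 2
  … (24 more, each ≤ 2)

"new foot when", 3 times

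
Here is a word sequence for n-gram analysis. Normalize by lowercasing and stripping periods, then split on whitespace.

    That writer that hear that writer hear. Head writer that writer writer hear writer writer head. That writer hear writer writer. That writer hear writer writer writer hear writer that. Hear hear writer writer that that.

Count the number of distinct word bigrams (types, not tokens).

13

36 tokens → 35 bigram windows in total.
Repeated bigrams (each contributes count−1 duplicates):
  writer writer: 6
  hear writer: 5
  that writer: 5
  writer hear: 5
  writer that: 5
  that hear: 2
22 duplicate windows → 35 − 22 = 13 distinct.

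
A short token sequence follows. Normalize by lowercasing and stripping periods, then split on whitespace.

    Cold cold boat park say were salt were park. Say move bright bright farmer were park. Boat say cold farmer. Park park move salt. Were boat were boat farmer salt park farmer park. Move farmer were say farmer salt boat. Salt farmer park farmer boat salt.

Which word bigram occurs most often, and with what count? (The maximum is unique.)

"farmer park", 3 times

Bigram frequencies (highest first):
  farmer park: 3
  park say: 2
  salt were: 2
  were park: 2
  farmer were: 2
  park move: 2
  … (28 more, each ≤ 2)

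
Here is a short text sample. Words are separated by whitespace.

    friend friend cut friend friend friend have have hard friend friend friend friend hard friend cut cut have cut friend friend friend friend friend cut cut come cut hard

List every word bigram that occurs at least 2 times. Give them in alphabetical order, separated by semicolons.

cut cut; cut friend; friend cut; friend friend; hard friend

Bigram counts meeting the condition (at least 2 times):
  cut cut: 2
  cut friend: 2
  friend cut: 3
  friend friend: 10
  hard friend: 2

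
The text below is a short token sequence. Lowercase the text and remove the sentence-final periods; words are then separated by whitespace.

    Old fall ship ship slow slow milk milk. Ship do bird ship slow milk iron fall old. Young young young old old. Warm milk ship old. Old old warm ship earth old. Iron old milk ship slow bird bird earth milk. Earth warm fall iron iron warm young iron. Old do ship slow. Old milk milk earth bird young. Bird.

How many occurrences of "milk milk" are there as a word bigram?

Scanning the 59 overlapping bigram windows for "milk milk":
  position 7–8: milk milk
  position 55–56: milk milk

2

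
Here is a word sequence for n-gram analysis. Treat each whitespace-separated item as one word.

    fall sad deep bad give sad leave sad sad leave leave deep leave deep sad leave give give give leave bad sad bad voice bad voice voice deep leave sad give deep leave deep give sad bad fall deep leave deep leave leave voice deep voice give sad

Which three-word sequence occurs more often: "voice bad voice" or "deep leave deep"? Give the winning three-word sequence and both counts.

"deep leave deep" (3 vs 1)

"voice bad voice": 1 occurrence
"deep leave deep": 3 occurrences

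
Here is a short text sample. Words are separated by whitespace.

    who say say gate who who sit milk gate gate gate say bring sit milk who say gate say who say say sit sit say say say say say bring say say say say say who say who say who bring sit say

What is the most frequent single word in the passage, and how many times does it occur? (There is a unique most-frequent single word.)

"say", 20 times

Unigram frequencies (highest first):
  say: 20
  who: 8
  gate: 5
  sit: 5
  bring: 3
  milk: 2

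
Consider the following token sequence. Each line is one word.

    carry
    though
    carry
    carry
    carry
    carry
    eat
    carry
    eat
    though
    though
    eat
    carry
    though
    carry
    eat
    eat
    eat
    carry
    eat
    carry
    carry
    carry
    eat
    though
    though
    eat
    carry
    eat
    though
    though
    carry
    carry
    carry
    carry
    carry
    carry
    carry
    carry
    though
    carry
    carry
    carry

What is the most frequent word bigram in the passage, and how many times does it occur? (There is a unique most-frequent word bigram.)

Bigram frequencies (highest first):
  carry carry: 14
  carry eat: 6
  eat carry: 5
  though carry: 4
  carry though: 3
  eat though: 3
  … (3 more, each ≤ 3)

"carry carry", 14 times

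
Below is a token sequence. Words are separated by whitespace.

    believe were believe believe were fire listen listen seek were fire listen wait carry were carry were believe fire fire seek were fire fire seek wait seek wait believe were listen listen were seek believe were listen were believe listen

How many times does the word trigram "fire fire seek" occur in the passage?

Scanning the 38 overlapping trigram windows for "fire fire seek":
  position 19–21: fire fire seek
  position 23–25: fire fire seek

2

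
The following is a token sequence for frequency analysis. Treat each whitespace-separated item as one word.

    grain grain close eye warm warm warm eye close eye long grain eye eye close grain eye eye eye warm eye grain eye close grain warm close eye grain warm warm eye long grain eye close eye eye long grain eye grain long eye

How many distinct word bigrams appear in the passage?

44 tokens → 43 bigram windows in total.
Repeated bigrams (each contributes count−1 duplicates):
  grain eye: 5
  close eye: 4
  eye close: 4
  eye eye: 4
  eye grain: 3
  eye long: 3
  long grain: 3
  warm eye: 3
  … (4 more repeated)
26 duplicate windows → 43 − 26 = 17 distinct.

17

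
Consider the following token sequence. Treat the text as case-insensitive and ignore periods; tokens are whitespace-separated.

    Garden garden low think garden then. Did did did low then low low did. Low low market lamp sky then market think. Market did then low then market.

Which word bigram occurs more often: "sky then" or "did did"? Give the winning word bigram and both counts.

"sky then": 1 occurrence
"did did": 2 occurrences

"did did" (2 vs 1)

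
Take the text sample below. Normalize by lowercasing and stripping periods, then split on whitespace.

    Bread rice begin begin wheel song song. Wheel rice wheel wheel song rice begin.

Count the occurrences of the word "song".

3

Scanning the 14 tokens for "song":
  position 6: song
  position 7: song
  position 12: song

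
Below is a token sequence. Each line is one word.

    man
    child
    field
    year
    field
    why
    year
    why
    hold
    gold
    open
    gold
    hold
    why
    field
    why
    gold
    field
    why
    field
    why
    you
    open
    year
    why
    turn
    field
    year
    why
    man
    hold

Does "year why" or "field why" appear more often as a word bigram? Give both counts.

"field why" (4 vs 3)

"year why": 3 occurrences
"field why": 4 occurrences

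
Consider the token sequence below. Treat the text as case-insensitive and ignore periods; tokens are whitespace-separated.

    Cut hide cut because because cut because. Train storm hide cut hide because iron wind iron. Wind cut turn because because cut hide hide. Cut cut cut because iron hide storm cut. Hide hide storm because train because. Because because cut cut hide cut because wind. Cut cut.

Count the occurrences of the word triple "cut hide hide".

2

Scanning the 46 overlapping trigram windows for "cut hide hide":
  position 22–24: cut hide hide
  position 32–34: cut hide hide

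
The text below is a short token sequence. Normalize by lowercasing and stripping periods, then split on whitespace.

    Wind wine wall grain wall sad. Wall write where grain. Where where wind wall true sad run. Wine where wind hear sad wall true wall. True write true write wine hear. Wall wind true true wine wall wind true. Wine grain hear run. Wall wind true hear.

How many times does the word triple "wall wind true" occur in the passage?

Scanning the 45 overlapping trigram windows for "wall wind true":
  position 32–34: wall wind true
  position 37–39: wall wind true
  position 44–46: wall wind true

3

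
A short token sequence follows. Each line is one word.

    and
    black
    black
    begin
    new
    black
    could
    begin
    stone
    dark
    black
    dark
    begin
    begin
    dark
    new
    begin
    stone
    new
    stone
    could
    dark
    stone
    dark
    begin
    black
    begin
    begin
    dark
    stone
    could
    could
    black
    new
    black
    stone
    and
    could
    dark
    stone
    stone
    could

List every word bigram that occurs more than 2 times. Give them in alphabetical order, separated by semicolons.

Bigram counts meeting the condition (more than 2 times):
  dark stone: 3
  stone could: 3

dark stone; stone could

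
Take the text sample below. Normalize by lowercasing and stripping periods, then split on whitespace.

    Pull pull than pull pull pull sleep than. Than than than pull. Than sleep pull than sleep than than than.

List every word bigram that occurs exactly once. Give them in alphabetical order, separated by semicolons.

Bigram counts meeting the condition (exactly once):
  pull sleep: 1
  sleep pull: 1

pull sleep; sleep pull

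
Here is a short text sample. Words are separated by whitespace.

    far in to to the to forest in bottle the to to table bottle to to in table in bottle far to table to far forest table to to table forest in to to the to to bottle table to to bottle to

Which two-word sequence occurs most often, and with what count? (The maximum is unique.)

Bigram frequencies (highest first):
  to to: 7
  the to: 3
  to table: 3
  table to: 3
  in to: 2
  to the: 2
  … (18 more, each ≤ 2)

"to to", 7 times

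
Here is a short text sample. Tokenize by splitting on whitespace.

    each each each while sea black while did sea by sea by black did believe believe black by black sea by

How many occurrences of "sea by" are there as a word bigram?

Scanning the 20 overlapping bigram windows for "sea by":
  position 9–10: sea by
  position 11–12: sea by
  position 20–21: sea by

3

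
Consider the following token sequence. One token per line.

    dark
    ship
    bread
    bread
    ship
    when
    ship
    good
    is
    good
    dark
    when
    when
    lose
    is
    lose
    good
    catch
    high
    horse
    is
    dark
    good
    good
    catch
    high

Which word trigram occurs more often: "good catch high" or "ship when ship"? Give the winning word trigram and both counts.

"good catch high" (2 vs 1)

"good catch high": 2 occurrences
"ship when ship": 1 occurrence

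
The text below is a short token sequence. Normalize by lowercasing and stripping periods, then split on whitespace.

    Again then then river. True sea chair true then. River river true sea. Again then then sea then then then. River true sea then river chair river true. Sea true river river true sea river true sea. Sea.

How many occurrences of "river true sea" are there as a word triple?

Scanning the 36 overlapping trigram windows for "river true sea":
  position 4–6: river true sea
  position 11–13: river true sea
  position 21–23: river true sea
  position 27–29: river true sea
  position 32–34: river true sea
  position 35–37: river true sea

6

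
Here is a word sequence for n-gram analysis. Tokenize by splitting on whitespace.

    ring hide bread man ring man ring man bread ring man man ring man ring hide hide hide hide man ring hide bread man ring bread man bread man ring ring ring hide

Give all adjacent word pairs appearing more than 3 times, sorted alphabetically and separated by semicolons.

bread man; man ring; ring hide; ring man

Bigram counts meeting the condition (more than 3 times):
  bread man: 4
  man ring: 7
  ring hide: 4
  ring man: 4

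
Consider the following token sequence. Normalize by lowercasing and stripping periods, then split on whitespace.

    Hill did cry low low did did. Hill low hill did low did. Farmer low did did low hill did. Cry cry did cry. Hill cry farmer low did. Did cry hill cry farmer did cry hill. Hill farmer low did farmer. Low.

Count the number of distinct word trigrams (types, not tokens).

29

43 tokens → 41 trigram windows in total.
Repeated trigrams (each contributes count−1 duplicates):
  did cry hill: 3
  farmer low did: 3
  low did did: 3
  cry hill cry: 2
  did farmer low: 2
  hill cry farmer: 2
  hill did cry: 2
  low did farmer: 2
  … (1 more repeated)
12 duplicate windows → 41 − 12 = 29 distinct.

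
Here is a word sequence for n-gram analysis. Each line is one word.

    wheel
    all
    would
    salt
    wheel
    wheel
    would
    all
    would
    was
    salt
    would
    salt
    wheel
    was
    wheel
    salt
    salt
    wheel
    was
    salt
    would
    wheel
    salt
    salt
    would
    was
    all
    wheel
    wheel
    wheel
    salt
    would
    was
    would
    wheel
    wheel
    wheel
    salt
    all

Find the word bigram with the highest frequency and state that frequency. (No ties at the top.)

"wheel wheel", 5 times

Bigram frequencies (highest first):
  wheel wheel: 5
  salt would: 4
  wheel salt: 4
  salt wheel: 3
  would was: 3
  all would: 2
  … (13 more, each ≤ 2)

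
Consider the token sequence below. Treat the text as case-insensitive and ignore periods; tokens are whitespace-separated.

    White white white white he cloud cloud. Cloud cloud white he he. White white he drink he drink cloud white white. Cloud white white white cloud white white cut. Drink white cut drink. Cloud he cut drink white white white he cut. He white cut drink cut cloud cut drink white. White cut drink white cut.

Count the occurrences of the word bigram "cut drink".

6

Scanning the 55 overlapping bigram windows for "cut drink":
  position 29–30: cut drink
  position 32–33: cut drink
  position 36–37: cut drink
  position 45–46: cut drink
  position 49–50: cut drink
  position 53–54: cut drink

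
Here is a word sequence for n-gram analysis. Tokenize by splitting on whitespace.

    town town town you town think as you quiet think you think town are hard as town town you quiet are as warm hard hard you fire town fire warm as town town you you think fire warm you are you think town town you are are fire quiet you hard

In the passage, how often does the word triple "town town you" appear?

4

Scanning the 49 overlapping trigram windows for "town town you":
  position 2–4: town town you
  position 17–19: town town you
  position 32–34: town town you
  position 43–45: town town you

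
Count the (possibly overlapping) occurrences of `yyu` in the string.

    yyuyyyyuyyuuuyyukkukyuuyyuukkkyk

Sliding a length-3 window over the 32 characters (30 positions):
  position 1–3: yyu
  position 6–8: yyu
  position 9–11: yyu
  position 14–16: yyu
  position 24–26: yyu

5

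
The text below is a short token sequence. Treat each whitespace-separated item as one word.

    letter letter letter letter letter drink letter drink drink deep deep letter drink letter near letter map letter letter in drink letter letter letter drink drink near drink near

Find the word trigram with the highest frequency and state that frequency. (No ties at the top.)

"letter letter letter", 4 times

Trigram frequencies (highest first):
  letter letter letter: 4
  letter letter drink: 2
  letter drink letter: 2
  letter drink drink: 2
  drink letter drink: 1
  drink drink deep: 1
  … (15 more, each ≤ 1)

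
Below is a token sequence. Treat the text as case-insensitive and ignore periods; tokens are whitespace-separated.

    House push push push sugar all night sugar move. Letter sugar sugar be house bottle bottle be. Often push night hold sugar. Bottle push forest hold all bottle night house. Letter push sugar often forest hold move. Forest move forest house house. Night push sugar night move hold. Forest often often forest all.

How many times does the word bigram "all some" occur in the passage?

Scanning the 52 overlapping bigram windows for "all some":
  (none found)

0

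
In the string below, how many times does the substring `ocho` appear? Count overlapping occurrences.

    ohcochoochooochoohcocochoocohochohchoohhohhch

Sliding a length-4 window over the 45 characters (42 positions):
  position 4–7: ocho
  position 8–11: ocho
  position 13–16: ocho
  position 22–25: ocho
  position 30–33: ocho

5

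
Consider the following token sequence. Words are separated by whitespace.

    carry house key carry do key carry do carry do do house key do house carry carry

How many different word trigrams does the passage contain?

14

17 tokens → 15 trigram windows in total.
Repeated trigrams (each contributes count−1 duplicates):
  key carry do: 2
1 duplicate windows → 15 − 1 = 14 distinct.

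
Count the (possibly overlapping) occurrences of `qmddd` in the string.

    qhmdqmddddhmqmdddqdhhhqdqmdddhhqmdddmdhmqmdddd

5

Sliding a length-5 window over the 46 characters (42 positions):
  position 5–9: qmddd
  position 13–17: qmddd
  position 25–29: qmddd
  position 32–36: qmddd
  position 41–45: qmddd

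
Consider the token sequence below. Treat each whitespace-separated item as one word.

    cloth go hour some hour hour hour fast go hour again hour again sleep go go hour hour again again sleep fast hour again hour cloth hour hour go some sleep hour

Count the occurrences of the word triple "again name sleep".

Scanning the 30 overlapping trigram windows for "again name sleep":
  (none found)

0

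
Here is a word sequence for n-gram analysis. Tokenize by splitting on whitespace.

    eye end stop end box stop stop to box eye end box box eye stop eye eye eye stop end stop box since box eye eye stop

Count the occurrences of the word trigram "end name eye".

0

Scanning the 25 overlapping trigram windows for "end name eye":
  (none found)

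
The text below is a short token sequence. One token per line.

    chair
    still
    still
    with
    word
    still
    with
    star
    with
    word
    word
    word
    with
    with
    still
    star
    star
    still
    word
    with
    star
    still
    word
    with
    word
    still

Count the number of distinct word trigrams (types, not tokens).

21

26 tokens → 24 trigram windows in total.
Repeated trigrams (each contributes count−1 duplicates):
  star still word: 2
  still word with: 2
  with word still: 2
3 duplicate windows → 24 − 3 = 21 distinct.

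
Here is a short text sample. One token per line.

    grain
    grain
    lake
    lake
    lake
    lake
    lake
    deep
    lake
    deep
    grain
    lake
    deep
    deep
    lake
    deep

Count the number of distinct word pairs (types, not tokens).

16 tokens → 15 bigram windows in total.
Repeated bigrams (each contributes count−1 duplicates):
  lake deep: 4
  lake lake: 4
  deep lake: 2
  grain lake: 2
8 duplicate windows → 15 − 8 = 7 distinct.

7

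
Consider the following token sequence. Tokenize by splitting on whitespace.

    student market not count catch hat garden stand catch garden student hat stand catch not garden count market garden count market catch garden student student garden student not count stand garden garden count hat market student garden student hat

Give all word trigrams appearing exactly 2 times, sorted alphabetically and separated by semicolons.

catch garden student; garden count market; garden student hat; student garden student

Trigram counts meeting the condition (exactly 2 times):
  catch garden student: 2
  garden count market: 2
  garden student hat: 2
  student garden student: 2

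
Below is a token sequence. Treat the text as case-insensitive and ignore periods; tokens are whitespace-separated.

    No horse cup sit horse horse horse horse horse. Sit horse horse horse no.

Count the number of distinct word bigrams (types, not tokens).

14 tokens → 13 bigram windows in total.
Repeated bigrams (each contributes count−1 duplicates):
  horse horse: 6
  sit horse: 2
6 duplicate windows → 13 − 6 = 7 distinct.

7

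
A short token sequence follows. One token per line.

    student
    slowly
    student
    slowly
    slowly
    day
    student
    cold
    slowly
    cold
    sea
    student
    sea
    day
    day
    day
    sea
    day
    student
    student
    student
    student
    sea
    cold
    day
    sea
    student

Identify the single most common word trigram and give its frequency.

"student student student", 2 times

Trigram frequencies (highest first):
  student student student: 2
  student slowly student: 1
  slowly student slowly: 1
  student slowly slowly: 1
  slowly slowly day: 1
  slowly day student: 1
  … (18 more, each ≤ 1)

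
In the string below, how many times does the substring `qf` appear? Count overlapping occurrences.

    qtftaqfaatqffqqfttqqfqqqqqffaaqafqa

5

Sliding a length-2 window over the 35 characters (34 positions):
  position 6–7: qf
  position 11–12: qf
  position 15–16: qf
  position 20–21: qf
  position 26–27: qf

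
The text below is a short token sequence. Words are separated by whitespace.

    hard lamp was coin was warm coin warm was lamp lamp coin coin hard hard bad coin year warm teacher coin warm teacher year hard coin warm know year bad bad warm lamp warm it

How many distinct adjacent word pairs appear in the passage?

35 tokens → 34 bigram windows in total.
Repeated bigrams (each contributes count−1 duplicates):
  coin warm: 3
  warm teacher: 2
3 duplicate windows → 34 − 3 = 31 distinct.

31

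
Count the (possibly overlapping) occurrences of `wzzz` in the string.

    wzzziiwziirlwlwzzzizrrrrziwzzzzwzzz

Sliding a length-4 window over the 35 characters (32 positions):
  position 1–4: wzzz
  position 15–18: wzzz
  position 27–30: wzzz
  position 32–35: wzzz

4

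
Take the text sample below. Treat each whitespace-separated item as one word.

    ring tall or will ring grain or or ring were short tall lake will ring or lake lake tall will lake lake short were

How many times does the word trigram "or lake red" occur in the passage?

0

Scanning the 22 overlapping trigram windows for "or lake red":
  (none found)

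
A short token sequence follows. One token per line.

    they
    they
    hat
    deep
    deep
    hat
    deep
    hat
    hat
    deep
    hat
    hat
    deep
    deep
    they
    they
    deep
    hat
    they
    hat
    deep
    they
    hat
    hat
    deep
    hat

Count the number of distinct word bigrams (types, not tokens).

26 tokens → 25 bigram windows in total.
Repeated bigrams (each contributes count−1 duplicates):
  hat deep: 6
  deep hat: 5
  hat hat: 3
  they hat: 3
  deep deep: 2
  deep they: 2
  they they: 2
16 duplicate windows → 25 − 16 = 9 distinct.

9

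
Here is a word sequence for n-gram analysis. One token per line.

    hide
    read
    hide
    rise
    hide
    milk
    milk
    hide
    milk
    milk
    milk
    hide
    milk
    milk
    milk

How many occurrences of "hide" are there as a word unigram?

5

Scanning the 15 tokens for "hide":
  position 1: hide
  position 3: hide
  position 5: hide
  position 8: hide
  position 12: hide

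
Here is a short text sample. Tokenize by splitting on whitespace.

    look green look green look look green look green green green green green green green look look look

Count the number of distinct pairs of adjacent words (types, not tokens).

4

18 tokens → 17 bigram windows in total.
Repeated bigrams (each contributes count−1 duplicates):
  green green: 6
  green look: 4
  look green: 4
  look look: 3
13 duplicate windows → 17 − 13 = 4 distinct.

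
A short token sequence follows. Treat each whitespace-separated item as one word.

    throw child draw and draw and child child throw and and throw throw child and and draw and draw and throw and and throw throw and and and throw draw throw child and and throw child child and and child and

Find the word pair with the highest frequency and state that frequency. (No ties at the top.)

"and and", 7 times

Bigram frequencies (highest first):
  and and: 7
  and throw: 5
  throw child: 4
  draw and: 4
  child and: 4
  and draw: 3
  … (8 more, each ≤ 3)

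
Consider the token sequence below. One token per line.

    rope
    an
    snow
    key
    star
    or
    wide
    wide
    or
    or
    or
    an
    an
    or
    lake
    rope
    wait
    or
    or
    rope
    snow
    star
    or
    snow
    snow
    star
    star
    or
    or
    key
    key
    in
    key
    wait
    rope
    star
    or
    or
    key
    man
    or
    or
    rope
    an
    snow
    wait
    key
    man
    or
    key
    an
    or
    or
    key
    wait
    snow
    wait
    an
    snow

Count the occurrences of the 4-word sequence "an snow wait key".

Scanning the 56 overlapping 4-gram windows for "an snow wait key":
  position 44–47: an snow wait key

1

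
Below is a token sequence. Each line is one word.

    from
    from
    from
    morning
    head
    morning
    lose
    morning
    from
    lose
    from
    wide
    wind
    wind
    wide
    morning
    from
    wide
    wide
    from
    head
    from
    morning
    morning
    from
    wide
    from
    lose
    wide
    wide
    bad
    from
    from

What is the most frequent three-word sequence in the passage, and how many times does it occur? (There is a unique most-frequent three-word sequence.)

Trigram frequencies (highest first):
  morning from wide: 2
  from from from: 1
  from from morning: 1
  from morning head: 1
  morning head morning: 1
  head morning lose: 1
  … (24 more, each ≤ 1)

"morning from wide", 2 times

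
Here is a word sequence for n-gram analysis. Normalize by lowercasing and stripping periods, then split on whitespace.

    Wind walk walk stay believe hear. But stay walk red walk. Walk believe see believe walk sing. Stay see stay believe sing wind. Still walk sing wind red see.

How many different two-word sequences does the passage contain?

29 tokens → 28 bigram windows in total.
Repeated bigrams (each contributes count−1 duplicates):
  sing wind: 2
  stay believe: 2
  walk sing: 2
  walk walk: 2
4 duplicate windows → 28 − 4 = 24 distinct.

24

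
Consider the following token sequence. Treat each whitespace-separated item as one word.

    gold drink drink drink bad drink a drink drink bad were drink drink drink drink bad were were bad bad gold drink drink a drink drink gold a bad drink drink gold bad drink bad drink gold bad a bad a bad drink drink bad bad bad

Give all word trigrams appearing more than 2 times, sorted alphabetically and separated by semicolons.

drink drink bad; drink drink drink

Trigram counts meeting the condition (more than 2 times):
  drink drink bad: 4
  drink drink drink: 3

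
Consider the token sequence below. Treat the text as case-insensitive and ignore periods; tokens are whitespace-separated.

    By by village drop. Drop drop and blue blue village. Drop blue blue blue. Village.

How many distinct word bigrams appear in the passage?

9

15 tokens → 14 bigram windows in total.
Repeated bigrams (each contributes count−1 duplicates):
  blue blue: 3
  blue village: 2
  drop drop: 2
  village drop: 2
5 duplicate windows → 14 − 5 = 9 distinct.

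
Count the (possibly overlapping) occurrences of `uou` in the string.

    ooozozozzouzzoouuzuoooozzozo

0

Sliding a length-3 window over the 28 characters (26 positions):
  (no match at any position)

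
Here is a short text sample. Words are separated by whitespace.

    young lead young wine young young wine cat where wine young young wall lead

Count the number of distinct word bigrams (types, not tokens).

10

14 tokens → 13 bigram windows in total.
Repeated bigrams (each contributes count−1 duplicates):
  wine young: 2
  young wine: 2
  young young: 2
3 duplicate windows → 13 − 3 = 10 distinct.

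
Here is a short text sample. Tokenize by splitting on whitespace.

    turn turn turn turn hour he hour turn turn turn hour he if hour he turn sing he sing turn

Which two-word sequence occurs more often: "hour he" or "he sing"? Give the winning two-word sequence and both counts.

"hour he" (3 vs 1)

"hour he": 3 occurrences
"he sing": 1 occurrence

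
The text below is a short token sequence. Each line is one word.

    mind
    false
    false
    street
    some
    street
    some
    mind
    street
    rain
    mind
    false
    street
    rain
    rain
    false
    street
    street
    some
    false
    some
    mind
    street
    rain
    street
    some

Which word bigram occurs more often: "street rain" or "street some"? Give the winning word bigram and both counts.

"street some" (4 vs 3)

"street rain": 3 occurrences
"street some": 4 occurrences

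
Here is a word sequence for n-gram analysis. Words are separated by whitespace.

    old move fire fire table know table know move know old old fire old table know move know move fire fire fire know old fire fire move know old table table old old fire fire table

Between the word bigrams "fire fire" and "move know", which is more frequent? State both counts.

"fire fire" (5 vs 3)

"fire fire": 5 occurrences
"move know": 3 occurrences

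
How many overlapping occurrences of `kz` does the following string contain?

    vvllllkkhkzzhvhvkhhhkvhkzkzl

3

Sliding a length-2 window over the 28 characters (27 positions):
  position 10–11: kz
  position 24–25: kz
  position 26–27: kz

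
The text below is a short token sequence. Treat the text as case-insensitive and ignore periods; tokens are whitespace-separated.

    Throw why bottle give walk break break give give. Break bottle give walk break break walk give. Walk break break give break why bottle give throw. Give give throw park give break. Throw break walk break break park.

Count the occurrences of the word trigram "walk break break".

4

Scanning the 36 overlapping trigram windows for "walk break break":
  position 5–7: walk break break
  position 13–15: walk break break
  position 18–20: walk break break
  position 35–37: walk break break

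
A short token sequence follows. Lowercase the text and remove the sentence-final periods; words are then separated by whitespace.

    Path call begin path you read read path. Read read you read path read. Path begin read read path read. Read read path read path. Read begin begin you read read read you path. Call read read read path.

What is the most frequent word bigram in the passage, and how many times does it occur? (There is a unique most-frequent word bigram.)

"read read", 9 times

Bigram frequencies (highest first):
  read read: 9
  read path: 7
  path read: 5
  you read: 3
  path call: 2
  read you: 2
  … (10 more, each ≤ 1)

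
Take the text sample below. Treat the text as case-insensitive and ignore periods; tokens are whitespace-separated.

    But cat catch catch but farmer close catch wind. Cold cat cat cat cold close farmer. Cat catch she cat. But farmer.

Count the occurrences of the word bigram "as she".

Scanning the 21 overlapping bigram windows for "as she":
  (none found)

0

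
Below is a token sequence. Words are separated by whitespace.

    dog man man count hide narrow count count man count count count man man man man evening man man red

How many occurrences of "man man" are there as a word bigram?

Scanning the 19 overlapping bigram windows for "man man":
  position 2–3: man man
  position 13–14: man man
  position 14–15: man man
  position 15–16: man man
  position 18–19: man man

5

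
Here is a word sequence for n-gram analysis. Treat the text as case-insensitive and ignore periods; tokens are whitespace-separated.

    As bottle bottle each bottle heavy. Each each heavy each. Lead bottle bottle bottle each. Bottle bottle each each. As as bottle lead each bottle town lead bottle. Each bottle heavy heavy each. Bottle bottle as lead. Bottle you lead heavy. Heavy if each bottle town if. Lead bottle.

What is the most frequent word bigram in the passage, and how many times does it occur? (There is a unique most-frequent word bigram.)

"each bottle", 6 times

Bigram frequencies (highest first):
  each bottle: 6
  bottle bottle: 5
  bottle each: 4
  lead bottle: 4
  heavy each: 3
  as bottle: 2
  … (20 more, each ≤ 2)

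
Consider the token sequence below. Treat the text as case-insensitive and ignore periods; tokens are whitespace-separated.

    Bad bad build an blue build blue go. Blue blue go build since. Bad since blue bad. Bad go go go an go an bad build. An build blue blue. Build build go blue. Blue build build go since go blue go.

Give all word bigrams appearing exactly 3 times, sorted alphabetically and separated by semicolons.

blue blue; blue build; blue go; go blue

Bigram counts meeting the condition (exactly 3 times):
  blue blue: 3
  blue build: 3
  blue go: 3
  go blue: 3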